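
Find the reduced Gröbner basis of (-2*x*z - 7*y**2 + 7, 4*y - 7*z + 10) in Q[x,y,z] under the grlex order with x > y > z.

G = {x*z + 343/32*z**2 - 245/8*z + 147/8, y - 7/4*z + 5/2}

f_1 = -2*x*z - 7*y**2 + 7, LT = x*z.
f_2 = 4*y - 7*z + 10, LT = y.

The S-polynomials (S(f_1,f_2)) all reduce to 0 modulo the current basis, so we have a Gröbner basis.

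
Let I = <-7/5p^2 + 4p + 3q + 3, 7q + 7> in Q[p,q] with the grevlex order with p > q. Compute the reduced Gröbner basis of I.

f_1 = -7/5p^2 + 4p + 3q + 3, LT = p^2.
f_2 = 7q + 7, LT = q.

The S-polynomials (S(f_1,f_2)) all reduce to 0 modulo the current basis, so we have a Gröbner basis.

G = {p^2 - 20/7p, q + 1}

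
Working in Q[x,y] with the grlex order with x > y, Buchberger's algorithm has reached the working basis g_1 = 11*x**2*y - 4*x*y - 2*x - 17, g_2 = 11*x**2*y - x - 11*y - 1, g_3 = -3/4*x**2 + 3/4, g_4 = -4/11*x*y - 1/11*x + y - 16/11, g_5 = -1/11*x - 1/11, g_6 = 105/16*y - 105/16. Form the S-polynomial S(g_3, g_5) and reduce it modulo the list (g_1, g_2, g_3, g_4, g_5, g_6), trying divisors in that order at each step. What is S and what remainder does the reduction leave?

lcm(LM(g_3), LM(g_5)) = x**2.
S = (lcm/LT(g_3))·g_3 − (lcm/LT(g_5))·g_5 = -x - 1.
Reduce S modulo (g_1, g_2, g_3, g_4, g_5, g_6) in that order:
  leading term x: subtract (11)·g_5 from -x - 1 → 0
The remainder is 0, so this S-polynomial contributes no new basis element.

S(g_3, g_5) = -x - 1; remainder on division = 0.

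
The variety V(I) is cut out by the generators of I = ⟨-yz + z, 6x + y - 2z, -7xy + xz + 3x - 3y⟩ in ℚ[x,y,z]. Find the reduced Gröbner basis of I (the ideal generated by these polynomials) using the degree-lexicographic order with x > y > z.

G = {z³ - 9/2z² - 7z, y² + 2/7z² - 3y - 9/7z, yz - z, x + ⅙y - ⅓z}

f_1 = -yz + z, LT = yz.
f_2 = 6x + y - 2z, LT = x.
f_3 = -7xy + xz + 3x - 3y, LT = xy.

S(f_1,f_3): lcm = xyz. S = 1/7xz² - 4/7xz - 3/7yz.
  leading term xz²: subtract (1/42z²)·f_2 from 1/7xz² - 4/7xz - 3/7yz → -1/42yz² + 1/21z³ - 4/7xz - 3/7yz
  leading term yz²: subtract (1/42z)·f_1 from -1/42yz² + 1/21z³ - 4/7xz - 3/7yz → 1/21z³ - 4/7xz - 3/7yz - 1/42z²
  leading term z³: no divisor's leading term divides it; move 1/21z³ to the remainder.
  leading term xz: subtract (-2/21z)·f_2 from -4/7xz - 3/7yz - 1/42z² → -⅓yz - 3/14z²
  leading term yz: subtract (⅓)·f_1 from -⅓yz - 3/14z² → -3/14z² - ⅓z
  leading term z²: no divisor's leading term divides it; move -3/14z² to the remainder.
  leading term z: no divisor's leading term divides it; move -⅓z to the remainder.
  remainder 1/21z³ - 3/14z² - ⅓z ≠ 0; add g_4 = 1/21z³ - 3/14z² - ⅓z to the basis.

S(f_2,f_3): lcm = xy. S = 1/7xz + ⅙y² - ⅓yz + 3/7x - 3/7y.
  leading term xz: subtract (1/42z)·f_2 from 1/7xz + ⅙y² - ⅓yz + 3/7x - 3/7y → ⅙y² - 5/14yz + 1/21z² + 3/7x - 3/7y
  leading term y²: no divisor's leading term divides it; move ⅙y² to the remainder.
  leading term yz: subtract (5/14)·f_1 from -5/14yz + 1/21z² + 3/7x - 3/7y → 1/21z² + 3/7x - 3/7y - 5/14z
  leading term z²: no divisor's leading term divides it; move 1/21z² to the remainder.
  leading term x: subtract (1/14)·f_2 from 3/7x - 3/7y - 5/14z → -½y - 3/14z
  leading term y: no divisor's leading term divides it; move -½y to the remainder.
  leading term z: no divisor's leading term divides it; move -3/14z to the remainder.
  remainder ⅙y² + 1/21z² - ½y - 3/14z ≠ 0; add g_5 = ⅙y² + 1/21z² - ½y - 3/14z to the basis.

The other S-polynomials (S(f_1,f_2), S(f_1,g_4), S(f_2,g_4), S(f_3,g_4), S(f_1,g_5), S(f_2,g_5), S(f_3,g_5), S(g_4,g_5)) all reduce to 0 modulo the current basis, so we have a Gröbner basis.
Inter-reduce: drop elements whose leading term is divisible by another's, tail-reduce, and make monic.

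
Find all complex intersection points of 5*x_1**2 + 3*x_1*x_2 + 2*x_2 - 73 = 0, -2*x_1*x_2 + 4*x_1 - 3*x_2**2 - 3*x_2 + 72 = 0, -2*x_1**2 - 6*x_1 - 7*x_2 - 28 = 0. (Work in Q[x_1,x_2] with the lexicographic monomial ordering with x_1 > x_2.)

Compute a lex Gröbner basis by Buchberger's algorithm.
f_1 = 5*x_1**2 + 3*x_1*x_2 + 2*x_2 - 73, LT = x_1**2.
f_2 = -2*x_1*x_2 + 4*x_1 - 3*x_2**2 - 3*x_2 + 72, LT = x_1*x_2.
f_3 = -2*x_1**2 - 6*x_1 - 7*x_2 - 28, LT = x_1**2.

S(f_1,f_2): lcm = x_1**2*x_2. S = 2*x_1**2 - 9/10*x_1*x_2**2 - 3/2*x_1*x_2 + 36*x_1 + 2/5*x_2**2 - 73/5*x_2.
  leading term x_1**2: subtract (2/5)·f_1 from 2*x_1**2 - 9/10*x_1*x_2**2 - 3/2*x_1*x_2 + 36*x_1 + 2/5*x_2**2 - 73/5*x_2 → -9/10*x_1*x_2**2 - 27/10*x_1*x_2 + 36*x_1 + 2/5*x_2**2 - 77/5*x_2 + 146/5
  leading term x_1*x_2**2: subtract (9/20*x_2)·f_2 from -9/10*x_1*x_2**2 - 27/10*x_1*x_2 + 36*x_1 + 2/5*x_2**2 - 77/5*x_2 + 146/5 → -9/2*x_1*x_2 + 36*x_1 + 27/20*x_2**3 + 7/4*x_2**2 - 239/5*x_2 + 146/5
  leading term x_1*x_2: subtract (9/4)·f_2 from -9/2*x_1*x_2 + 36*x_1 + 27/20*x_2**3 + 7/4*x_2**2 - 239/5*x_2 + 146/5 → 27*x_1 + 27/20*x_2**3 + 17/2*x_2**2 - 821/20*x_2 - 664/5
  leading term x_1: no divisor's leading term divides it; move 27*x_1 to the remainder.
  leading term x_2**3: no divisor's leading term divides it; move 27/20*x_2**3 to the remainder.
  leading term x_2**2: no divisor's leading term divides it; move 17/2*x_2**2 to the remainder.
  leading term x_2: no divisor's leading term divides it; move -821/20*x_2 to the remainder.
  leading term 1: no divisor's leading term divides it; move -664/5 to the remainder.
  remainder 27*x_1 + 27/20*x_2**3 + 17/2*x_2**2 - 821/20*x_2 - 664/5 ≠ 0; add h_4 = 27*x_1 + 27/20*x_2**3 + 17/2*x_2**2 - 821/20*x_2 - 664/5 to the basis.

S(f_1,f_3): lcm = x_1**2. S = 3/5*x_1*x_2 - 3*x_1 - 31/10*x_2 - 143/5.
  leading term x_1*x_2: subtract (-3/10)·f_2 from 3/5*x_1*x_2 - 3*x_1 - 31/10*x_2 - 143/5 → -9/5*x_1 - 9/10*x_2**2 - 4*x_2 - 7
  leading term x_1: subtract (-1/15)·h_4 from -9/5*x_1 - 9/10*x_2**2 - 4*x_2 - 7 → 9/100*x_2**3 - 1/3*x_2**2 - 2021/300*x_2 - 1189/75
  leading term x_2**3: no divisor's leading term divides it; move 9/100*x_2**3 to the remainder.
  leading term x_2**2: no divisor's leading term divides it; move -1/3*x_2**2 to the remainder.
  leading term x_2: no divisor's leading term divides it; move -2021/300*x_2 to the remainder.
  leading term 1: no divisor's leading term divides it; move -1189/75 to the remainder.
  remainder 9/100*x_2**3 - 1/3*x_2**2 - 2021/300*x_2 - 1189/75 ≠ 0; add h_5 = 9/100*x_2**3 - 1/3*x_2**2 - 2021/300*x_2 - 1189/75 to the basis.

S(f_2,f_3): lcm = x_1**2*x_2. S = -2*x_1**2 + 3/2*x_1*x_2**2 - 3/2*x_1*x_2 - 36*x_1 - 7/2*x_2**2 - 14*x_2.
  leading term x_1**2: subtract (-2/5)·f_1 from -2*x_1**2 + 3/2*x_1*x_2**2 - 3/2*x_1*x_2 - 36*x_1 - 7/2*x_2**2 - 14*x_2 → 3/2*x_1*x_2**2 - 3/10*x_1*x_2 - 36*x_1 - 7/2*x_2**2 - 66/5*x_2 - 146/5
  leading term x_1*x_2**2: subtract (-3/4*x_2)·f_2 from 3/2*x_1*x_2**2 - 3/10*x_1*x_2 - 36*x_1 - 7/2*x_2**2 - 66/5*x_2 - 146/5 → 27/10*x_1*x_2 - 36*x_1 - 9/4*x_2**3 - 23/4*x_2**2 + 204/5*x_2 - 146/5
  leading term x_1*x_2: subtract (-27/20)·f_2 from 27/10*x_1*x_2 - 36*x_1 - 9/4*x_2**3 - 23/4*x_2**2 + 204/5*x_2 - 146/5 → -153/5*x_1 - 9/4*x_2**3 - 49/5*x_2**2 + 147/4*x_2 + 68
  leading term x_1: subtract (-17/15)·h_4 from -153/5*x_1 - 9/4*x_2**3 - 49/5*x_2**2 + 147/4*x_2 + 68 → -18/25*x_2**3 - 1/6*x_2**2 - 733/75*x_2 - 6188/75
  leading term x_2**3: subtract (-8)·h_5 from -18/25*x_2**3 - 1/6*x_2**2 - 733/75*x_2 - 6188/75 → -17/6*x_2**2 - 191/3*x_2 - 628/3
  leading term x_2**2: no divisor's leading term divides it; move -17/6*x_2**2 to the remainder.
  leading term x_2: no divisor's leading term divides it; move -191/3*x_2 to the remainder.
  leading term 1: no divisor's leading term divides it; move -628/3 to the remainder.
  remainder -17/6*x_2**2 - 191/3*x_2 - 628/3 ≠ 0; add h_6 = -17/6*x_2**2 - 191/3*x_2 - 628/3 to the basis.

S(f_2,h_5): lcm = x_1*x_2**3. S = 46/27*x_1*x_2**2 + 2021/27*x_1*x_2 + 4756/27*x_1 + 3/2*x_2**4 + 3/2*x_2**3 - 36*x_2**2.
  leading term x_1*x_2**2: subtract (-23/27*x_2)·f_2 from 46/27*x_1*x_2**2 + 2021/27*x_1*x_2 + 4756/27*x_1 + 3/2*x_2**4 + 3/2*x_2**3 - 36*x_2**2 → 2113/27*x_1*x_2 + 4756/27*x_1 + 3/2*x_2**4 - 19/18*x_2**3 - 347/9*x_2**2 + 184/3*x_2
  leading term x_1*x_2: subtract (-2113/54)·f_2 from 2113/27*x_1*x_2 + 4756/27*x_1 + 3/2*x_2**4 - 19/18*x_2**3 - 347/9*x_2**2 + 184/3*x_2 → 998/3*x_1 + 3/2*x_2**4 - 19/18*x_2**3 - 2807/18*x_2**2 - 1009/18*x_2 + 8452/3
  leading term x_1: subtract (998/81)·h_4 from 998/3*x_1 + 3/2*x_2**4 - 19/18*x_2**3 - 2807/18*x_2**2 - 1009/18*x_2 + 8452/3 → 3/2*x_2**4 - 796/45*x_2**3 - 42229/162*x_2**2 + 182137/405*x_2 + 1803692/405
  leading term x_2**4: subtract (50/3*x_2)·h_5 from 3/2*x_2**4 - 796/45*x_2**3 - 42229/162*x_2**2 + 182137/405*x_2 + 1803692/405 → -182/15*x_2**3 - 12020/81*x_2**2 + 289147/405*x_2 + 1803692/405
  leading term x_2**3: subtract (-3640/27)·h_5 from -182/15*x_2**3 - 12020/81*x_2**2 + 289147/405*x_2 + 1803692/405 → -580/3*x_2**2 - 5245/27*x_2 + 62540/27
  leading term x_2**2: subtract (1160/17)·h_6 from -580/3*x_2**2 - 5245/27*x_2 + 62540/27 → 1904875/459*x_2 + 7619500/459
  leading term x_2: no divisor's leading term divides it; move 1904875/459*x_2 to the remainder.
  leading term 1: no divisor's leading term divides it; move 7619500/459 to the remainder.
  remainder 1904875/459*x_2 + 7619500/459 ≠ 0; add h_7 = 1904875/459*x_2 + 7619500/459 to the basis.

The other S-polynomials (S(f_1,h_4), S(f_2,h_4), S(f_3,h_4), S(f_1,h_5), S(f_3,h_5), S(h_4,h_5), S(f_1,h_6), S(f_2,h_6), S(f_3,h_6), S(h_4,h_6), S(h_5,h_6), S(f_1,h_7), S(f_2,h_7), S(f_3,h_7), S(h_4,h_7), S(h_5,h_7), S(h_6,h_7)) all reduce to 0 modulo the current basis, so we have a Gröbner basis.
Inter-reduce: drop elements whose leading term is divisible by another's, tail-reduce, and make monic.
Reduced Gröbner basis: {x_1 + 3, x_2 + 4}.

From the last basis element, x_2 + 4 = 0, so x_2 takes values in {-4}. Each choice, substituted upward through the basis, yields the corresponding point(s) of the solution set.
  x_2 = -4: the earlier basis element becomes x_1 + 3 = 0, giving x_1 = -3 — point (-3, -4).

{(-3, -4)}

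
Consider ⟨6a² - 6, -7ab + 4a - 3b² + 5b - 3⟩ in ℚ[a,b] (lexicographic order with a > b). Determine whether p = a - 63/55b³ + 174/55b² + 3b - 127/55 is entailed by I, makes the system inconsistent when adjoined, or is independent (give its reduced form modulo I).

First compute the reduced Gröbner basis of I by Buchberger's algorithm.
f_1 = 6a² - 6, LT = a².
f_2 = -7ab + 4a - 3b² + 5b - 3, LT = ab.

S(f_1,f_2): lcm = a²b. S = 4/7a² - 3/7ab² + 5/7ab - 3/7a - b.
  leading term a²: subtract (2/21)·f_1 from 4/7a² - 3/7ab² + 5/7ab - 3/7a - b → -3/7ab² + 5/7ab - 3/7a - b + 4/7
  leading term ab²: subtract (3/49b)·f_2 from -3/7ab² + 5/7ab - 3/7a - b + 4/7 → 23/49ab - 3/7a + 9/49b³ - 15/49b² - 40/49b + 4/7
  leading term ab: subtract (-23/343)·f_2 from 23/49ab - 3/7a + 9/49b³ - 15/49b² - 40/49b + 4/7 → -55/343a + 9/49b³ - 174/343b² - 165/343b + 127/343
  leading term a: no divisor's leading term divides it; move -55/343a to the remainder.
  leading term b³: no divisor's leading term divides it; move 9/49b³ to the remainder.
  leading term b²: no divisor's leading term divides it; move -174/343b² to the remainder.
  leading term b: no divisor's leading term divides it; move -165/343b to the remainder.
  leading term 1: no divisor's leading term divides it; move 127/343 to the remainder.
  remainder -55/343a + 9/49b³ - 174/343b² - 165/343b + 127/343 ≠ 0; add h_3 = -55/343a + 9/49b³ - 174/343b² - 165/343b + 127/343 to the basis.

S(f_1,h_3): lcm = a². S = 63/55ab³ - 174/55ab² - 3ab + 127/55a - 1.
  leading term ab³: subtract (-9/55b²)·f_2 from 63/55ab³ - 174/55ab² - 3ab + 127/55a - 1 → -138/55ab² - 3ab + 127/55a - 27/55b⁴ + 9/11b³ - 27/55b² - 1
  leading term ab²: subtract (138/385b)·f_2 from -138/55ab² - 3ab + 127/55a - 27/55b⁴ + 9/11b³ - 27/55b² - 1 → -1707/385ab + 127/55a - 27/55b⁴ + 729/385b³ - 879/385b² + 414/385b - 1
  leading term ab: subtract (1707/2695)·f_2 from -1707/385ab + 127/55a - 27/55b⁴ + 729/385b³ - 879/385b² + 414/385b - 1 → -11/49a - 27/55b⁴ + 729/385b³ - 1032/2695b² - 5637/2695b + 2426/2695
  leading term a: subtract (7/5)·h_3 from -11/49a - 27/55b⁴ + 729/385b³ - 1032/2695b² - 5637/2695b + 2426/2695 → -27/55b⁴ + 18/11b³ + 18/55b² - 78/55b + 21/55
  leading term b⁴: no divisor's leading term divides it; move -27/55b⁴ to the remainder.
  leading term b³: no divisor's leading term divides it; move 18/11b³ to the remainder.
  leading term b²: no divisor's leading term divides it; move 18/55b² to the remainder.
  leading term b: no divisor's leading term divides it; move -78/55b to the remainder.
  leading term 1: no divisor's leading term divides it; move 21/55 to the remainder.
  remainder -27/55b⁴ + 18/11b³ + 18/55b² - 78/55b + 21/55 ≠ 0; add h_4 = -27/55b⁴ + 18/11b³ + 18/55b² - 78/55b + 21/55 to the basis.

The other S-polynomials (S(f_2,h_3), S(f_1,h_4), S(f_2,h_4), S(h_3,h_4)) all reduce to 0 modulo the current basis, so we have a Gröbner basis.
Inter-reduce: drop elements whose leading term is divisible by another's, tail-reduce, and make monic.
Reduced Gröbner basis: {a - 63/55b³ + 174/55b² + 3b - 127/55, b⁴ - 10/3b³ - ⅔b² + 26/9b - 7/9}.
Label its elements g_1 = a - 63/55b³ + 174/55b² + 3b - 127/55, g_2 = b⁴ - 10/3b³ - ⅔b² + 26/9b - 7/9.

Reduce p = a - 63/55b³ + 174/55b² + 3b - 127/55 modulo G:
  leading term a: subtract (1)·g_1 from a - 63/55b³ + 174/55b² + 3b - 127/55 → 0
  normal form = 0.
Since the normal form is 0, p ∈ I.

a - 63/55b³ + 174/55b² + 3b - 127/55 lies in I (it reduces to 0).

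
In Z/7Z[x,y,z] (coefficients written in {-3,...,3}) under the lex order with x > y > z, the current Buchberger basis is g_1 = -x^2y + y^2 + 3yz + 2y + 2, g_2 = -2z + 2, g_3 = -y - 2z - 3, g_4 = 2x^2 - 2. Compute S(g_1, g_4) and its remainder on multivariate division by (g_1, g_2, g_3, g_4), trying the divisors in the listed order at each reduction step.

S(g_1, g_4) = -y^2 - 3yz - y - 2; remainder on division = 0.

lcm(LM(g_1), LM(g_4)) = x^2y.
S = (lcm/LT(g_1))·g_1 − (lcm/LT(g_4))·g_4 = -y^2 - 3yz - y - 2.
Reduce S modulo (g_1, g_2, g_3, g_4) in that order:
  leading term y^2: subtract (y)·g_3 from -y^2 - 3yz - y - 2 → -yz + 2y - 2
  leading term yz: subtract (-3y)·g_2 from -yz + 2y - 2 → y - 2
  leading term y: subtract (-1)·g_3 from y - 2 → -2z + 2
  leading term z: subtract (1)·g_2 from -2z + 2 → 0
The remainder is 0, so this S-polynomial contributes no new basis element.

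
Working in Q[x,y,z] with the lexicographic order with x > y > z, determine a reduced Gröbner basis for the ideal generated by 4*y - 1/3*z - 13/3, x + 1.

f_1 = 4*y - 1/3*z - 13/3, LT = y.
f_2 = x + 1, LT = x.

The S-polynomials (S(f_1,f_2)) all reduce to 0 modulo the current basis, so we have a Gröbner basis.

G = {x + 1, y - 1/12*z - 13/12}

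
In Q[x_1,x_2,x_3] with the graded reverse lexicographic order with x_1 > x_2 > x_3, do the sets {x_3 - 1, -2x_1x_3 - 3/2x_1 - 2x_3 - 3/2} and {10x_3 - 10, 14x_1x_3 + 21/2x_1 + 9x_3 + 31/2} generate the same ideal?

Yes, the ideals are equal.

For a fixed monomial order, each ideal has a unique reduced Gröbner basis; comparing bases decides equality.
Buchberger on the first generating set:
f_1 = x_3 - 1, LT = x_3.
f_2 = -2x_1x_3 - 3/2x_1 - 2x_3 - 3/2, LT = x_1x_3.

S(f_1,f_2): lcm = x_1x_3. S = -7/4x_1 - x_3 - 3/4.
  reduce S modulo (f_1, f_2):
  remainder -7/4x_1 - 7/4 ≠ 0; add g_3 = -7/4x_1 - 7/4 to the basis.

The other S-polynomials (S(f_1,g_3), S(f_2,g_3)) all reduce to 0 modulo the current basis, so we have a Gröbner basis.
Inter-reduce: drop elements whose leading term is divisible by another's, tail-reduce, and make monic.
Reduced Gröbner basis: {x_1 + 1, x_3 - 1}.

Buchberger on the second generating set:
h_1 = 10x_3 - 10, LT = x_3.
h_2 = 14x_1x_3 + 21/2x_1 + 9x_3 + 31/2, LT = x_1x_3.

S(h_1,h_2): lcm = x_1x_3. S = -7/4x_1 - 9/14x_3 - 31/28.
  reduce S modulo (h_1, h_2):
  remainder -7/4x_1 - 7/4 ≠ 0; add k_3 = -7/4x_1 - 7/4 to the basis.

The other S-polynomials (S(h_1,k_3), S(h_2,k_3)) all reduce to 0 modulo the current basis, so we have a Gröbner basis.
Inter-reduce: drop elements whose leading term is divisible by another's, tail-reduce, and make monic.
Reduced Gröbner basis: {x_1 + 1, x_3 - 1}.

Same reduced basis, so the two generating sets span the same ideal.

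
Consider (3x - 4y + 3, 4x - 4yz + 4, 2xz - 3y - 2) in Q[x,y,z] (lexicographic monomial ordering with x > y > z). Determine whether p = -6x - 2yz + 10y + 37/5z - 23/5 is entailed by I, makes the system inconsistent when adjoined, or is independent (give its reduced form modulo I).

First compute the reduced Gröbner basis of I by Buchberger's algorithm.
f_1 = 3x - 4y + 3, LT = x.
f_2 = 4x - 4yz + 4, LT = x.
f_3 = 2xz - 3y - 2, LT = xz.

S(f_1,f_2): lcm = x. S = yz - 4/3y.
  reduce S modulo (f_1, f_2, f_3):
  remainder yz - 4/3y ≠ 0; add h_4 = yz - 4/3y to the basis.

S(f_1,f_3): lcm = xz. S = -4/3yz + 3/2y + z + 1.
  reduce S modulo (f_1, f_2, f_3, h_4):
  remainder -5/18y + z + 1 ≠ 0; add h_5 = -5/18y + z + 1 to the basis.

S(h_4,h_5): lcm = yz. S = -4/3y + 18/5z^2 + 18/5z.
  reduce S modulo (f_1, f_2, f_3, h_4, h_5):
  remainder 18/5z^2 - 6/5z - 24/5 ≠ 0; add h_6 = 18/5z^2 - 6/5z - 24/5 to the basis.

The other S-polynomials (S(f_2,f_3), S(f_1,h_4), S(f_2,h_4), S(f_3,h_4), S(f_1,h_5), S(f_2,h_5), S(f_3,h_5), S(f_1,h_6), S(f_2,h_6), S(f_3,h_6), S(h_4,h_6), S(h_5,h_6)) all reduce to 0 modulo the current basis, so we have a Gröbner basis.
Inter-reduce: drop elements whose leading term is divisible by another's, tail-reduce, and make monic.
Reduced Gröbner basis: {x - 24/5z - 19/5, y - 18/5z - 18/5, z^2 - 1/3z - 4/3}.
Label its elements g_1 = x - 24/5z - 19/5, g_2 = y - 18/5z - 18/5, g_3 = z^2 - 1/3z - 4/3.

Reduce p = -6x - 2yz + 10y + 37/5z - 23/5 modulo G:
  leading term x: subtract (-6)·g_1 from -6x - 2yz + 10y + 37/5z - 23/5 → -2yz + 10y - 107/5z - 137/5
  leading term yz: subtract (-2z)·g_2 from -2yz + 10y - 107/5z - 137/5 → 10y - 36/5z^2 - 143/5z - 137/5
  leading term y: subtract (10)·g_2 from 10y - 36/5z^2 - 143/5z - 137/5 → -36/5z^2 + 37/5z + 43/5
  leading term z^2: subtract (-36/5)·g_3 from -36/5z^2 + 37/5z + 43/5 → 5z - 1
  leading term z: no divisor's leading term divides it; move 5z to the remainder.
  leading term 1: no divisor's leading term divides it; move -1 to the remainder.
  normal form = 5z - 1.
The normal form is nonzero, so p ∉ I. Since p minus its normal form lies in I, I + (p) = I + (r) where r = 5z - 1; decide whether this ideal is the whole ring.
Run Buchberger on G together with r (pairs among the g_i already reduce to 0 since G is a Gröbner basis):
g_1 = x - 24/5z - 19/5, LT = x.
g_2 = y - 18/5z - 18/5, LT = y.
g_3 = z^2 - 1/3z - 4/3, LT = z^2.
r = 5z - 1, LT = z.

S(g_3,r): lcm = z^2. S = -2/15z - 4/3.
  reduce S modulo (g_1, g_2, g_3, r):
  remainder -34/25 ≠ 0; add m_5 = -34/25 to the basis.

The other S-polynomials (S(g_1,g_2), S(g_1,g_3), S(g_1,r), S(g_2,g_3), S(g_2,r), S(g_1,m_5), S(g_2,m_5), S(g_3,m_5), S(r,m_5)) all reduce to 0 modulo the current basis, so we have a Gröbner basis.
Inter-reduce: drop elements whose leading term is divisible by another's, tail-reduce, and make monic.
Reduced Gröbner basis: {1}.
The reduced Gröbner basis of I + (p) is {1}: the ideal is the whole ring, so the enlarged system has no common solution — adjoining p is inconsistent.

Ideal membership is decidable via reduction modulo a Gröbner basis.

Adjoining -6x - 2yz + 10y + 37/5z - 23/5 makes the ideal the whole ring: the system is inconsistent.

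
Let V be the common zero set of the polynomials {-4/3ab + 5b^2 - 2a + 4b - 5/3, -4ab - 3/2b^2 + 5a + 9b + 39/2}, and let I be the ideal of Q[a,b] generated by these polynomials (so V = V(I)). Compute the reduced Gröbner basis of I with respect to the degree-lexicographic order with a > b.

f_1 = -4/3ab + 5b^2 - 2a + 4b - 5/3, LT = ab.
f_2 = -4ab - 3/2b^2 + 5a + 9b + 39/2, LT = ab.

S(f_1,f_2): lcm = ab. S = -33/8b^2 + 11/4a - 3/4b + 49/8.
  leading term b^2: no divisor's leading term divides it; move -33/8b^2 to the remainder.
  leading term a: no divisor's leading term divides it; move 11/4a to the remainder.
  leading term b: no divisor's leading term divides it; move -3/4b to the remainder.
  leading term 1: no divisor's leading term divides it; move 49/8 to the remainder.
  remainder -33/8b^2 + 11/4a - 3/4b + 49/8 ≠ 0; add g_3 = -33/8b^2 + 11/4a - 3/4b + 49/8 to the basis.

S(f_1,g_3): lcm = ab^2. S = -15/4b^3 + 2/3a^2 + 29/22ab - 3b^2 + 49/33a + 5/4b.
  leading term b^3: subtract (10/11b)·g_3 from -15/4b^3 + 2/3a^2 + 29/22ab - 3b^2 + 49/33a + 5/4b → 2/3a^2 - 13/11ab - 51/22b^2 + 49/33a - 95/22b
  leading term a^2: no divisor's leading term divides it; move 2/3a^2 to the remainder.
  leading term ab: subtract (39/44)·f_1 from -13/11ab - 51/22b^2 + 49/33a - 95/22b → -27/4b^2 + 215/66a - 173/22b + 65/44
  leading term b^2: subtract (18/11)·g_3 from -27/4b^2 + 215/66a - 173/22b + 65/44 → -41/33a - 73/11b - 94/11
  leading term a: no divisor's leading term divides it; move -41/33a to the remainder.
  leading term b: no divisor's leading term divides it; move -73/11b to the remainder.
  leading term 1: no divisor's leading term divides it; move -94/11 to the remainder.
  remainder 2/3a^2 - 41/33a - 73/11b - 94/11 ≠ 0; add g_4 = 2/3a^2 - 41/33a - 73/11b - 94/11 to the basis.

The other S-polynomials (S(f_2,g_3), S(f_1,g_4), S(f_2,g_4), S(g_3,g_4)) all reduce to 0 modulo the current basis, so we have a Gröbner basis.
Inter-reduce: drop elements whose leading term is divisible by another's, tail-reduce, and make monic.

G = {a^2 - 41/22a - 219/22b - 141/11, ab - a - 51/22b - 95/22, b^2 - 2/3a + 2/11b - 49/33}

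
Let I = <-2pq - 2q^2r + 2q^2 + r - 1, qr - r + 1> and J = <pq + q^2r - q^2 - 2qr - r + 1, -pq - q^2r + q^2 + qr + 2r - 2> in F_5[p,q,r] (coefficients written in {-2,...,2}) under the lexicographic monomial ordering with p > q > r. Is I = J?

Yes, the ideals are equal.

Equality of ideals is decidable: compute both reduced Gröbner bases (unique for the ordering) and check whether they agree.
Buchberger on the first generating set:
f_1 = -2pq - 2q^2r + 2q^2 + r - 1, LT = pq.
f_2 = qr - r + 1, LT = qr.

S(f_1,f_2): lcm = pqr. S = pr - p + q^2r^2 - q^2r + 2r^2 - 2r.
  leading term pr: no divisor's leading term divides it; move pr to the remainder.
  leading term p: no divisor's leading term divides it; move -p to the remainder.
  leading term q^2r^2: subtract (qr)·f_2 from q^2r^2 - q^2r + 2r^2 - 2r → -q^2r + qr^2 - qr + 2r^2 - 2r
  leading term q^2r: subtract (-q)·f_2 from -q^2r + qr^2 - qr + 2r^2 - 2r → qr^2 - 2qr + q + 2r^2 - 2r
  leading term qr^2: subtract (r)·f_2 from qr^2 - 2qr + q + 2r^2 - 2r → -2qr + q - 2r^2 + 2r
  leading term qr: subtract (-2)·f_2 from -2qr + q - 2r^2 + 2r → q - 2r^2 + 2
  leading term q: no divisor's leading term divides it; move q to the remainder.
  leading term r^2: no divisor's leading term divides it; move -2r^2 to the remainder.
  leading term 1: no divisor's leading term divides it; move 2 to the remainder.
  remainder pr - p + q - 2r^2 + 2 ≠ 0; add g_3 = pr - p + q - 2r^2 + 2 to the basis.

The other S-polynomials (S(f_1,g_3), S(f_2,g_3)) all reduce to 0 modulo the current basis, so we have a Gröbner basis.
Inter-reduce: drop elements whose leading term is divisible by another's, tail-reduce, and make monic.
Reduced Gröbner basis: {pq - q^2 - q - 2r + 2, pr - p + q - 2r^2 + 2, qr - r + 1}.

Buchberger on the second generating set:
h_1 = pq + q^2r - q^2 - 2qr - r + 1, LT = pq.
h_2 = -pq - q^2r + q^2 + qr + 2r - 2, LT = pq.

S(h_1,h_2): lcm = pq. S = -qr + r - 1.
  leading term qr: no divisor's leading term divides it; move -qr to the remainder.
  leading term r: no divisor's leading term divides it; move r to the remainder.
  leading term 1: no divisor's leading term divides it; move -1 to the remainder.
  remainder -qr + r - 1 ≠ 0; add k_3 = -qr + r - 1 to the basis.

S(h_1,k_3): lcm = pqr. S = pr - p + q^2r^2 - q^2r - 2qr^2 - r^2 + r.
  leading term pr: no divisor's leading term divides it; move pr to the remainder.
  leading term p: no divisor's leading term divides it; move -p to the remainder.
  leading term q^2r^2: subtract (-qr)·k_3 from q^2r^2 - q^2r - 2qr^2 - r^2 + r → -q^2r - qr^2 - qr - r^2 + r
  leading term q^2r: subtract (q)·k_3 from -q^2r - qr^2 - qr - r^2 + r → -qr^2 - 2qr + q - r^2 + r
  leading term qr^2: subtract (r)·k_3 from -qr^2 - 2qr + q - r^2 + r → -2qr + q - 2r^2 + 2r
  leading term qr: subtract (2)·k_3 from -2qr + q - 2r^2 + 2r → q - 2r^2 + 2
  leading term q: no divisor's leading term divides it; move q to the remainder.
  leading term r^2: no divisor's leading term divides it; move -2r^2 to the remainder.
  leading term 1: no divisor's leading term divides it; move 2 to the remainder.
  remainder pr - p + q - 2r^2 + 2 ≠ 0; add k_4 = pr - p + q - 2r^2 + 2 to the basis.

The other S-polynomials (S(h_2,k_3), S(h_1,k_4), S(h_2,k_4), S(k_3,k_4)) all reduce to 0 modulo the current basis, so we have a Gröbner basis.
Inter-reduce: drop elements whose leading term is divisible by another's, tail-reduce, and make monic.
Reduced Gröbner basis: {pq - q^2 - q - 2r + 2, pr - p + q - 2r^2 + 2, qr - r + 1}.

The two bases agree; hence the ideals are identical.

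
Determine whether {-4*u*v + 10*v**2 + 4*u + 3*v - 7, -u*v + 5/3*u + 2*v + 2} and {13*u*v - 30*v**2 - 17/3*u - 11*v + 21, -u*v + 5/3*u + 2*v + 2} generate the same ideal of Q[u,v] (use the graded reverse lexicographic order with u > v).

Two ideals are equal iff their reduced Gröbner bases coincide (the reduced basis is unique for a fixed ordering).
Buchberger on the first generating set:
f_1 = -4*u*v + 10*v**2 + 4*u + 3*v - 7, LT = u*v.
f_2 = -u*v + 5/3*u + 2*v + 2, LT = u*v.

S(f_1,f_2): lcm = u*v. S = -5/2*v**2 + 2/3*u + 5/4*v + 15/4.
  leading term v**2: no divisor's leading term divides it; move -5/2*v**2 to the remainder.
  leading term u: no divisor's leading term divides it; move 2/3*u to the remainder.
  leading term v: no divisor's leading term divides it; move 5/4*v to the remainder.
  leading term 1: no divisor's leading term divides it; move 15/4 to the remainder.
  remainder -5/2*v**2 + 2/3*u + 5/4*v + 15/4 ≠ 0; add g_3 = -5/2*v**2 + 2/3*u + 5/4*v + 15/4 to the basis.

S(f_1,g_3): lcm = u*v**2. S = -5/2*v**3 + 4/15*u**2 - 1/2*u*v - 3/4*v**2 + 3/2*u + 7/4*v.
  leading term v**3: subtract (v)·g_3 from -5/2*v**3 + 4/15*u**2 - 1/2*u*v - 3/4*v**2 + 3/2*u + 7/4*v → 4/15*u**2 - 7/6*u*v - 2*v**2 + 3/2*u - 2*v
  leading term u**2: no divisor's leading term divides it; move 4/15*u**2 to the remainder.
  leading term u*v: subtract (7/24)·f_1 from -7/6*u*v - 2*v**2 + 3/2*u - 2*v → -59/12*v**2 + 1/3*u - 23/8*v + 49/24
  leading term v**2: subtract (59/30)·g_3 from -59/12*v**2 + 1/3*u - 23/8*v + 49/24 → -44/45*u - 16/3*v - 16/3
  leading term u: no divisor's leading term divides it; move -44/45*u to the remainder.
  leading term v: no divisor's leading term divides it; move -16/3*v to the remainder.
  leading term 1: no divisor's leading term divides it; move -16/3 to the remainder.
  remainder 4/15*u**2 - 44/45*u - 16/3*v - 16/3 ≠ 0; add g_4 = 4/15*u**2 - 44/45*u - 16/3*v - 16/3 to the basis.

The other S-polynomials (S(f_2,g_3), S(f_1,g_4), S(f_2,g_4), S(g_3,g_4)) all reduce to 0 modulo the current basis, so we have a Gröbner basis.
Inter-reduce: drop elements whose leading term is divisible by another's, tail-reduce, and make monic.
Reduced Gröbner basis: {u**2 - 11/3*u - 20*v - 20, u*v - 5/3*u - 2*v - 2, v**2 - 4/15*u - 1/2*v - 3/2}.

Buchberger on the second generating set:
h_1 = 13*u*v - 30*v**2 - 17/3*u - 11*v + 21, LT = u*v.
h_2 = -u*v + 5/3*u + 2*v + 2, LT = u*v.

S(h_1,h_2): lcm = u*v. S = -30/13*v**2 + 16/13*u + 15/13*v + 47/13.
  leading term v**2: no divisor's leading term divides it; move -30/13*v**2 to the remainder.
  leading term u: no divisor's leading term divides it; move 16/13*u to the remainder.
  leading term v: no divisor's leading term divides it; move 15/13*v to the remainder.
  leading term 1: no divisor's leading term divides it; move 47/13 to the remainder.
  remainder -30/13*v**2 + 16/13*u + 15/13*v + 47/13 ≠ 0; add k_3 = -30/13*v**2 + 16/13*u + 15/13*v + 47/13 to the basis.

S(h_1,k_3): lcm = u*v**2. S = -30/13*v**3 + 8/15*u**2 + 5/78*u*v - 11/13*v**2 + 47/30*u + 21/13*v.
  leading term v**3: subtract (v)·k_3 from -30/13*v**3 + 8/15*u**2 + 5/78*u*v - 11/13*v**2 + 47/30*u + 21/13*v → 8/15*u**2 - 7/6*u*v - 2*v**2 + 47/30*u - 2*v
  leading term u**2: no divisor's leading term divides it; move 8/15*u**2 to the remainder.
  leading term u*v: subtract (-7/78)·h_1 from -7/6*u*v - 2*v**2 + 47/30*u - 2*v → -61/13*v**2 + 619/585*u - 233/78*v + 49/26
  leading term v**2: subtract (61/30)·k_3 from -61/13*v**2 + 619/585*u - 233/78*v + 49/26 → -13/9*u - 16/3*v - 82/15
  leading term u: no divisor's leading term divides it; move -13/9*u to the remainder.
  leading term v: no divisor's leading term divides it; move -16/3*v to the remainder.
  leading term 1: no divisor's leading term divides it; move -82/15 to the remainder.
  remainder 8/15*u**2 - 13/9*u - 16/3*v - 82/15 ≠ 0; add k_4 = 8/15*u**2 - 13/9*u - 16/3*v - 82/15 to the basis.

The other S-polynomials (S(h_2,k_3), S(h_1,k_4), S(h_2,k_4), S(k_3,k_4)) all reduce to 0 modulo the current basis, so we have a Gröbner basis.
Inter-reduce: drop elements whose leading term is divisible by another's, tail-reduce, and make monic.
Reduced Gröbner basis: {u**2 - 65/24*u - 10*v - 41/4, u*v - 5/3*u - 2*v - 2, v**2 - 8/15*u - 1/2*v - 47/30}.

Since the reduced bases disagree, the two ideals are not the same.

No, the ideals differ.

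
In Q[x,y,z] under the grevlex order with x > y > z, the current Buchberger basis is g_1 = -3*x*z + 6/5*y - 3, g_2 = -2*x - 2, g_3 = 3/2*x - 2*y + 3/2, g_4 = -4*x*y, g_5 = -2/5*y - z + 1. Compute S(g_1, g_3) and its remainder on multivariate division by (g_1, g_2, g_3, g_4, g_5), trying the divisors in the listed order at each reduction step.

lcm(LM(g_1), LM(g_3)) = x*z.
S = (lcm/LT(g_1))·g_1 − (lcm/LT(g_3))·g_3 = 4/3*y*z - 2/5*y - z + 1.
Reduce S modulo (g_1, g_2, g_3, g_4, g_5) in that order:
  leading term y*z: subtract (-10/3*z)·g_5 from 4/3*y*z - 2/5*y - z + 1 → -10/3*z**2 - 2/5*y + 7/3*z + 1
  leading term z**2: no divisor's leading term divides it; move -10/3*z**2 to the remainder.
  leading term y: subtract (1)·g_5 from -2/5*y + 7/3*z + 1 → 10/3*z
  leading term z: no divisor's leading term divides it; move 10/3*z to the remainder.
The remainder -10/3*z**2 + 10/3*z is nonzero, so it would be added as the next basis element.

S(g_1, g_3) = 4/3*y*z - 2/5*y - z + 1; remainder on division = -10/3*z**2 + 10/3*z.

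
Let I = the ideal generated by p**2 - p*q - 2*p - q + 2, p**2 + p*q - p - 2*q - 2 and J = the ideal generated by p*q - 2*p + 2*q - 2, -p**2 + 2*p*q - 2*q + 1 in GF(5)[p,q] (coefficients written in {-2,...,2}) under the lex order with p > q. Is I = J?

Yes, the ideals are equal.

For a fixed monomial order, each ideal has a unique reduced Gröbner basis; comparing bases decides equality.
Buchberger on the first generating set:
f_1 = p**2 - p*q - 2*p - q + 2, LT = p**2.
f_2 = p**2 + p*q - p - 2*q - 2, LT = p**2.

S(f_1,f_2): lcm = p**2. S = -2*p*q - p + q - 1.
  leading term p*q: no divisor's leading term divides it; move -2*p*q to the remainder.
  leading term p: no divisor's leading term divides it; move -p to the remainder.
  leading term q: no divisor's leading term divides it; move q to the remainder.
  leading term 1: no divisor's leading term divides it; move -1 to the remainder.
  remainder -2*p*q - p + q - 1 ≠ 0; add g_3 = -2*p*q - p + q - 1 to the basis.

S(f_1,g_3): lcm = p**2*q. S = 2*p**2 - p*q**2 + p*q + 2*p - q**2 + 2*q.
  leading term p**2: subtract (2)·f_1 from 2*p**2 - p*q**2 + p*q + 2*p - q**2 + 2*q → -p*q**2 - 2*p*q + p - q**2 - q + 1
  leading term p*q**2: subtract (-2*q)·g_3 from -p*q**2 - 2*p*q + p - q**2 - q + 1 → p*q + p + q**2 + 2*q + 1
  leading term p*q: subtract (2)·g_3 from p*q + p + q**2 + 2*q + 1 → -2*p + q**2 - 2
  leading term p: no divisor's leading term divides it; move -2*p to the remainder.
  leading term q**2: no divisor's leading term divides it; move q**2 to the remainder.
  leading term 1: no divisor's leading term divides it; move -2 to the remainder.
  remainder -2*p + q**2 - 2 ≠ 0; add g_4 = -2*p + q**2 - 2 to the basis.

S(f_2,g_3): lcm = p**2*q. S = 2*p**2 + p*q**2 + 2*p*q + 2*p - 2*q**2 - 2*q.
  leading term p**2: subtract (2)·f_1 from 2*p**2 + p*q**2 + 2*p*q + 2*p - 2*q**2 - 2*q → p*q**2 - p*q + p - 2*q**2 + 1
  leading term p*q**2: subtract (2*q)·g_3 from p*q**2 - p*q + p - 2*q**2 + 1 → p*q + p + q**2 + 2*q + 1
  leading term p*q: subtract (2)·g_3 from p*q + p + q**2 + 2*q + 1 → -2*p + q**2 - 2
  leading term p: subtract (1)·g_4 from -2*p + q**2 - 2 → 0
  remainder 0.

S(f_1,g_4): lcm = p**2. S = -2*p*q**2 - p*q + 2*p - q + 2.
  leading term p*q**2: subtract (q)·g_3 from -2*p*q**2 - p*q + 2*p - q + 2 → 2*p - q**2 + 2
  leading term p: subtract (-1)·g_4 from 2*p - q**2 + 2 → 0
  remainder 0.

S(f_2,g_4): lcm = p**2. S = -2*p*q**2 + p*q - 2*p - 2*q - 2.
  leading term p*q**2: subtract (q)·g_3 from -2*p*q**2 + p*q - 2*p - 2*q - 2 → 2*p*q - 2*p - q**2 - q - 2
  leading term p*q: subtract (-1)·g_3 from 2*p*q - 2*p - q**2 - q - 2 → 2*p - q**2 + 2
  leading term p: subtract (-1)·g_4 from 2*p - q**2 + 2 → 0
  remainder 0.

S(g_3,g_4): lcm = p*q. S = -2*p - 2*q**3 + q - 2.
  leading term p: subtract (1)·g_4 from -2*p - 2*q**3 + q - 2 → -2*q**3 - q**2 + q
  leading term q**3: no divisor's leading term divides it; move -2*q**3 to the remainder.
  leading term q**2: no divisor's leading term divides it; move -q**2 to the remainder.
  leading term q: no divisor's leading term divides it; move q to the remainder.
  remainder -2*q**3 - q**2 + q ≠ 0; add g_5 = -2*q**3 - q**2 + q to the basis.

S(f_1,g_5): leading monomials are coprime, so the S-polynomial reduces to 0 (Buchberger's first criterion).
S(f_2,g_5): leading monomials are coprime, so the S-polynomial reduces to 0 (Buchberger's first criterion).
S(g_3,g_5): lcm = p*q**3. S = -2*p*q + 2*q**3 - 2*q**2.
  leading term p*q: subtract (1)·g_3 from -2*p*q + 2*q**3 - 2*q**2 → p + 2*q**3 - 2*q**2 - q + 1
  leading term p: subtract (2)·g_4 from p + 2*q**3 - 2*q**2 - q + 1 → 2*q**3 + q**2 - q
  leading term q**3: subtract (-1)·g_5 from 2*q**3 + q**2 - q → 0
  remainder 0.

S(g_4,g_5): leading monomials are coprime, so the S-polynomial reduces to 0 (Buchberger's first criterion).
Every S-polynomial of the final basis reduces to 0, so we have a Gröbner basis.
Inter-reduce: drop elements whose leading term is divisible by another's, tail-reduce, and make monic.
Reduced Gröbner basis: {p + 2*q**2 + 1, q**3 - 2*q**2 + 2*q}.

Buchberger on the second generating set:
h_1 = p*q - 2*p + 2*q - 2, LT = p*q.
h_2 = -p**2 + 2*p*q - 2*q + 1, LT = p**2.

S(h_1,h_2): lcm = p**2*q. S = -2*p**2 + 2*p*q**2 + 2*p*q - 2*p - 2*q**2 + q.
  leading term p**2: subtract (2)·h_2 from -2*p**2 + 2*p*q**2 + 2*p*q - 2*p - 2*q**2 + q → 2*p*q**2 - 2*p*q - 2*p - 2*q**2 - 2
  leading term p*q**2: subtract (2*q)·h_1 from 2*p*q**2 - 2*p*q - 2*p - 2*q**2 - 2 → 2*p*q - 2*p - q**2 - q - 2
  leading term p*q: subtract (2)·h_1 from 2*p*q - 2*p - q**2 - q - 2 → 2*p - q**2 + 2
  leading term p: no divisor's leading term divides it; move 2*p to the remainder.
  leading term q**2: no divisor's leading term divides it; move -q**2 to the remainder.
  leading term 1: no divisor's leading term divides it; move 2 to the remainder.
  remainder 2*p - q**2 + 2 ≠ 0; add k_3 = 2*p - q**2 + 2 to the basis.

S(h_1,k_3): lcm = p*q. S = -2*p - 2*q**3 + q - 2.
  leading term p: subtract (-1)·k_3 from -2*p - 2*q**3 + q - 2 → -2*q**3 - q**2 + q
  leading term q**3: no divisor's leading term divides it; move -2*q**3 to the remainder.
  leading term q**2: no divisor's leading term divides it; move -q**2 to the remainder.
  leading term q: no divisor's leading term divides it; move q to the remainder.
  remainder -2*q**3 - q**2 + q ≠ 0; add k_4 = -2*q**3 - q**2 + q to the basis.

S(h_2,k_3): lcm = p**2. S = -2*p*q**2 - 2*p*q - p + 2*q - 1.
  leading term p*q**2: subtract (-2*q)·h_1 from -2*p*q**2 - 2*p*q - p + 2*q - 1 → -p*q - p - q**2 - 2*q - 1
  leading term p*q: subtract (-1)·h_1 from -p*q - p - q**2 - 2*q - 1 → 2*p - q**2 + 2
  leading term p: subtract (1)·k_3 from 2*p - q**2 + 2 → 0
  remainder 0.

S(h_1,k_4): lcm = p*q**3. S = -2*p*q + 2*q**3 - 2*q**2.
  leading term p*q: subtract (-2)·h_1 from -2*p*q + 2*q**3 - 2*q**2 → p + 2*q**3 - 2*q**2 - q + 1
  leading term p: subtract (-2)·k_3 from p + 2*q**3 - 2*q**2 - q + 1 → 2*q**3 + q**2 - q
  leading term q**3: subtract (-1)·k_4 from 2*q**3 + q**2 - q → 0
  remainder 0.

S(h_2,k_4): leading monomials are coprime, so the S-polynomial reduces to 0 (Buchberger's first criterion).
S(k_3,k_4): leading monomials are coprime, so the S-polynomial reduces to 0 (Buchberger's first criterion).
Every S-polynomial of the final basis reduces to 0, so we have a Gröbner basis.
Inter-reduce: drop elements whose leading term is divisible by another's, tail-reduce, and make monic.
Reduced Gröbner basis: {p + 2*q**2 + 1, q**3 - 2*q**2 + 2*q}.

Same reduced basis, so the two generating sets span the same ideal.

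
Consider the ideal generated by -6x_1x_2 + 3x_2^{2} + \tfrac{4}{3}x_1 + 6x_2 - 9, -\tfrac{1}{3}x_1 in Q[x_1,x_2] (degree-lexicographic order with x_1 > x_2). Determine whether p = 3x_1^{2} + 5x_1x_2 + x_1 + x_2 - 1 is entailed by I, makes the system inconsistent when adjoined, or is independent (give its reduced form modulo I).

First compute the reduced Gröbner basis of I by Buchberger's algorithm.
f_1 = -6x_1x_2 + 3x_2^{2} + \tfrac{4}{3}x_1 + 6x_2 - 9, LT = x_1x_2.
f_2 = -\tfrac{1}{3}x_1, LT = x_1.

S(f_1,f_2): lcm = x_1x_2. S = -\tfrac{1}{2}x_2^{2} - \tfrac{2}{9}x_1 - x_2 + \tfrac{3}{2}.
  leading term x_2^{2}: no divisor's leading term divides it; move -\tfrac{1}{2}x_2^{2} to the remainder.
  leading term x_1: subtract (\tfrac{2}{3})·f_2 from -\tfrac{2}{9}x_1 - x_2 + \tfrac{3}{2} → -x_2 + \tfrac{3}{2}
  leading term x_2: no divisor's leading term divides it; move -x_2 to the remainder.
  leading term 1: no divisor's leading term divides it; move \tfrac{3}{2} to the remainder.
  remainder -\tfrac{1}{2}x_2^{2} - x_2 + \tfrac{3}{2} ≠ 0; add h_3 = -\tfrac{1}{2}x_2^{2} - x_2 + \tfrac{3}{2} to the basis.

The other S-polynomials (S(f_1,h_3), S(f_2,h_3)) all reduce to 0 modulo the current basis, so we have a Gröbner basis.
Inter-reduce: drop elements whose leading term is divisible by another's, tail-reduce, and make monic.
Reduced Gröbner basis: {x_2^{2} + 2x_2 - 3, x_1}.
Label its elements g_1 = x_2^{2} + 2x_2 - 3, g_2 = x_1.

Reduce p = 3x_1^{2} + 5x_1x_2 + x_1 + x_2 - 1 modulo G:
  leading term x_1^{2}: subtract (3x_1)·g_2 from 3x_1^{2} + 5x_1x_2 + x_1 + x_2 - 1 → 5x_1x_2 + x_1 + x_2 - 1
  leading term x_1x_2: subtract (5x_2)·g_2 from 5x_1x_2 + x_1 + x_2 - 1 → x_1 + x_2 - 1
  leading term x_1: subtract (1)·g_2 from x_1 + x_2 - 1 → x_2 - 1
  leading term x_2: no divisor's leading term divides it; move x_2 to the remainder.
  leading term 1: no divisor's leading term divides it; move -1 to the remainder.
  normal form = x_2 - 1.
The normal form is nonzero, so p ∉ I. Since p minus its normal form lies in I, I + (p) = I + (r) where r = x_2 - 1; decide whether this ideal is the whole ring.
Run Buchberger on G together with r (pairs among the g_i already reduce to 0 since G is a Gröbner basis):
g_1 = x_2^{2} + 2x_2 - 3, LT = x_2^{2}.
g_2 = x_1, LT = x_1.
r = x_2 - 1, LT = x_2.

The S-polynomials (S(g_1,g_2), S(g_1,r), S(g_2,r)) all reduce to 0 modulo the current basis, so we have a Gröbner basis.
Inter-reduce: drop elements whose leading term is divisible by another's, tail-reduce, and make monic.
Reduced Gröbner basis: {x_1, x_2 - 1}.
The reduced Gröbner basis of I + (p) is {x_1, x_2 - 1} ≠ {1}, a proper ideal, so the enlarged system stays consistent: p is independent of I, with normal form x_2 - 1.

3x_1^{2} + 5x_1x_2 + x_1 + x_2 - 1 is independent of I; its normal form modulo I is x_2 - 1.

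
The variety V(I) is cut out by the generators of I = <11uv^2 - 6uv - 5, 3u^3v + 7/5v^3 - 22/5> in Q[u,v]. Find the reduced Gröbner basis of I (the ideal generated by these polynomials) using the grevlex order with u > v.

f_1 = 11uv^2 - 6uv - 5, LT = uv^2.
f_2 = 3u^3v + 7/5v^3 - 22/5, LT = u^3v.

S(f_1,f_2): lcm = u^3v^2. S = -6/11u^3v - 7/15v^4 - 5/11u^2 + 22/15v.
  leading term u^3v: subtract (-2/11)·f_2 from -6/11u^3v - 7/15v^4 - 5/11u^2 + 22/15v → -7/15v^4 + 14/55v^3 - 5/11u^2 + 22/15v - 4/5
  leading term v^4: no divisor's leading term divides it; move -7/15v^4 to the remainder.
  leading term v^3: no divisor's leading term divides it; move 14/55v^3 to the remainder.
  leading term u^2: no divisor's leading term divides it; move -5/11u^2 to the remainder.
  leading term v: no divisor's leading term divides it; move 22/15v to the remainder.
  leading term 1: no divisor's leading term divides it; move -4/5 to the remainder.
  remainder -7/15v^4 + 14/55v^3 - 5/11u^2 + 22/15v - 4/5 ≠ 0; add g_3 = -7/15v^4 + 14/55v^3 - 5/11u^2 + 22/15v - 4/5 to the basis.

S(f_1,g_3): lcm = uv^4. S = -75/77u^3 + 22/7uv - 5/11v^2 - 12/7u.
  leading term u^3: no divisor's leading term divides it; move -75/77u^3 to the remainder.
  leading term uv: no divisor's leading term divides it; move 22/7uv to the remainder.
  leading term v^2: no divisor's leading term divides it; move -5/11v^2 to the remainder.
  leading term u: no divisor's leading term divides it; move -12/7u to the remainder.
  remainder -75/77u^3 + 22/7uv - 5/11v^2 - 12/7u ≠ 0; add g_4 = -75/77u^3 + 22/7uv - 5/11v^2 - 12/7u to the basis.

S(f_2,g_3): lcm = u^3v^4. S = 6/11u^3v^3 + 7/15v^6 - 75/77u^5 + 22/7u^3v - 12/7u^3 - 22/15v^3.
  leading term u^3v^3: subtract (6/121u^2v)·f_1 from 6/11u^3v^3 + 7/15v^6 - 75/77u^5 + 22/7u^3v - 12/7u^3 - 22/15v^3 → 7/15v^6 - 75/77u^5 + 36/121u^3v^2 + 22/7u^3v - 12/7u^3 + 30/121u^2v - 22/15v^3
  leading term v^6: subtract (-v^2)·g_3 from 7/15v^6 - 75/77u^5 + 36/121u^3v^2 + 22/7u^3v - 12/7u^3 + 30/121u^2v - 22/15v^3 → -75/77u^5 + 36/121u^3v^2 + 14/55v^5 + 22/7u^3v - 5/11u^2v^2 - 12/7u^3 + 30/121u^2v - 4/5v^2
  leading term u^5: subtract (u^2)·g_4 from -75/77u^5 + 36/121u^3v^2 + 14/55v^5 + 22/7u^3v - 5/11u^2v^2 - 12/7u^3 + 30/121u^2v - 4/5v^2 → 36/121u^3v^2 + 14/55v^5 + 30/121u^2v - 4/5v^2
  leading term u^3v^2: subtract (36/1331u^2)·f_1 from 36/121u^3v^2 + 14/55v^5 + 30/121u^2v - 4/5v^2 → 14/55v^5 + 216/1331u^3v + 30/121u^2v + 180/1331u^2 - 4/5v^2
  leading term v^5: subtract (-6/11v)·g_3 from 14/55v^5 + 216/1331u^3v + 30/121u^2v + 180/1331u^2 - 4/5v^2 → 216/1331u^3v + 84/605v^4 + 180/1331u^2 - 24/55v
  leading term u^3v: subtract (72/1331)·f_2 from 216/1331u^3v + 84/605v^4 + 180/1331u^2 - 24/55v → 84/605v^4 - 504/6655v^3 + 180/1331u^2 - 24/55v + 144/605
  leading term v^4: subtract (-36/121)·g_3 from 84/605v^4 - 504/6655v^3 + 180/1331u^2 - 24/55v + 144/605 → 0
  remainder 0.

S(f_1,g_4): lcm = u^3v^2. S = -6/11u^3v + 242/75uv^3 - 7/15v^4 - 44/25uv^2 - 5/11u^2.
  leading term u^3v: subtract (-2/11)·f_2 from -6/11u^3v + 242/75uv^3 - 7/15v^4 - 44/25uv^2 - 5/11u^2 → 242/75uv^3 - 7/15v^4 - 44/25uv^2 + 14/55v^3 - 5/11u^2 - 4/5
  leading term uv^3: subtract (22/75v)·f_1 from 242/75uv^3 - 7/15v^4 - 44/25uv^2 + 14/55v^3 - 5/11u^2 - 4/5 → -7/15v^4 + 14/55v^3 - 5/11u^2 + 22/15v - 4/5
  leading term v^4: subtract (1)·g_3 from -7/15v^4 + 14/55v^3 - 5/11u^2 + 22/15v - 4/5 → 0
  remainder 0.

S(f_2,g_4): lcm = u^3v. S = 242/75uv^2 - 44/25uv - 22/15.
  leading term uv^2: subtract (22/75)·f_1 from 242/75uv^2 - 44/25uv - 22/15 → 0
  remainder 0.

S(g_3,g_4): leading monomials are coprime, so the S-polynomial reduces to 0 (Buchberger's first criterion).
Every S-polynomial of the final basis reduces to 0, so we have a Gröbner basis.
Inter-reduce: drop elements whose leading term is divisible by another's, tail-reduce, and make monic.

G = {v^4 - 6/11v^3 + 75/77u^2 - 22/7v + 12/7, u^3 - 242/75uv + 7/15v^2 + 44/25u, uv^2 - 6/11uv - 5/11}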